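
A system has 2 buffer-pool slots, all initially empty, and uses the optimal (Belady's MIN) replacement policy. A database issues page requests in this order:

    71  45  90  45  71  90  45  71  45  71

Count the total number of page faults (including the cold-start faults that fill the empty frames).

5

71 → miss, frames [71]
45 → miss, frames [71, 45]
90 → miss, evict 71, frames [45, 90]
45 → hit
71 → miss, evict 45, frames [90, 71]
90 → hit
45 → miss, evict 90, frames [71, 45]
71 → hit
45 → hit
71 → hit
Page faults: 5.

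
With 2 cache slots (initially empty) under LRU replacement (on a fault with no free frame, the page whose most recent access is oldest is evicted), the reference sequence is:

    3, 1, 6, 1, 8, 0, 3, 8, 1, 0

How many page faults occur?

3: fault, frames [3]
1: fault, frames [3, 1]
6: fault, evict 3, frames [1, 6]
1: hit
8: fault, evict 6, frames [1, 8]
0: fault, evict 1, frames [8, 0]
3: fault, evict 8, frames [0, 3]
8: fault, evict 0, frames [3, 8]
1: fault, evict 3, frames [8, 1]
0: fault, evict 8, frames [1, 0]
Page faults: 9.

9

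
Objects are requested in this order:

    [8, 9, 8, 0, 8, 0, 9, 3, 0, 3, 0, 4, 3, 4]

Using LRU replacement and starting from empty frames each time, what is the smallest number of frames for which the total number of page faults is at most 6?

3

f=1: 14 faults
f=2: 8 faults
f=3: 5 faults
f=4: 5 faults
f=5: 5 faults
Smallest f with faults ≤ 6 is 3.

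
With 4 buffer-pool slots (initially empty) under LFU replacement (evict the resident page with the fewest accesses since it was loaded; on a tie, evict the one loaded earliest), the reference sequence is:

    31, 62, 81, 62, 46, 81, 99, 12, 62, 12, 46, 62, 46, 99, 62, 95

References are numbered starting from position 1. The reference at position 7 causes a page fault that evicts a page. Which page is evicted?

31

pos 1: 31 → miss, frames (31)
pos 2: 62 → miss, frames (31 62)
pos 3: 81 → miss, frames (31 62 81)
pos 4: 62 → hit
pos 5: 46 → miss, frames (31 62 81 46)
pos 6: 81 → hit
pos 7: 99 → miss, evict 31, frames (62 81 46 99)
At position 7, page 31 is evicted.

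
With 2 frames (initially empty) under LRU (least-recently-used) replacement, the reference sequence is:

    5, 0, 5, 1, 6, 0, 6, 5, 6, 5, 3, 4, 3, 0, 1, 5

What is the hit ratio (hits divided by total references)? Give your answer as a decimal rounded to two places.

5 → miss, frames (5)
0 → miss, frames (5 0)
5 → hit
1 → miss, evict 0, frames (5 1)
6 → miss, evict 5, frames (1 6)
0 → miss, evict 1, frames (6 0)
6 → hit
5 → miss, evict 0, frames (6 5)
6 → hit
5 → hit
3 → miss, evict 6, frames (5 3)
4 → miss, evict 5, frames (3 4)
3 → hit
0 → miss, evict 4, frames (3 0)
1 → miss, evict 3, frames (0 1)
5 → miss, evict 0, frames (1 5)
Hits: 5 of 16 references → 5/16 = 0.3125.

0.31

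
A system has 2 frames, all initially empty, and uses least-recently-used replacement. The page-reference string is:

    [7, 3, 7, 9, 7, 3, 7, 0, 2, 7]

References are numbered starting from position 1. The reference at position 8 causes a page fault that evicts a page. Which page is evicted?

3

pos 1: 7 → miss, frames [7]
pos 2: 3 → miss, frames [7, 3]
pos 3: 7 → hit
pos 4: 9 → miss, evict 3, frames [7, 9]
pos 5: 7 → hit
pos 6: 3 → miss, evict 9, frames [7, 3]
pos 7: 7 → hit
pos 8: 0 → miss, evict 3, frames [7, 0]
At position 8, page 3 is evicted.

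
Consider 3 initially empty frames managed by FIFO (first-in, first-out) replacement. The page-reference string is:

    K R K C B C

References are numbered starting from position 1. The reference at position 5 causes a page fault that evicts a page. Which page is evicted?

K

pos 1: K: miss, frames {K}
pos 2: R: miss, frames {K,R}
pos 3: K: hit
pos 4: C: miss, frames {K,R,C}
pos 5: B: miss, evict K, frames {R,C,B}
At position 5, page K is evicted.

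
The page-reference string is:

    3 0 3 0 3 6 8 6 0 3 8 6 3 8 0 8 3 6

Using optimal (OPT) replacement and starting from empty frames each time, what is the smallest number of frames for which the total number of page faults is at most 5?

f=1: 18 faults
f=2: 11 faults
f=3: 7 faults
f=4: 4 faults
Smallest f with faults ≤ 5 is 4.

4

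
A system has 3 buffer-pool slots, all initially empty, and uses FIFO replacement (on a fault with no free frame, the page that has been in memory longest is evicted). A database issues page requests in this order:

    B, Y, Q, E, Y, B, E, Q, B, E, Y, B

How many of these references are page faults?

6

B → miss, frames {B}
Y → miss, frames {B,Y}
Q → miss, frames {B,Y,Q}
E → miss, evict B, frames {Y,Q,E}
Y → hit
B → miss, evict Y, frames {Q,E,B}
E → hit
Q → hit
B → hit
E → hit
Y → miss, evict Q, frames {E,B,Y}
B → hit
Page faults: 6.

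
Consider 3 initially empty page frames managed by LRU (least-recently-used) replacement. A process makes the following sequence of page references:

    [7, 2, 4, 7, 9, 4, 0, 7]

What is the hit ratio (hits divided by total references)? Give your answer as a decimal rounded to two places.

7: fault, frames (7)
2: fault, frames (7 2)
4: fault, frames (7 2 4)
7: hit
9: fault, evict 2, frames (4 7 9)
4: hit
0: fault, evict 7, frames (9 4 0)
7: fault, evict 9, frames (4 0 7)
Hits: 2 of 8 references → 2/8 = 0.2500.

0.25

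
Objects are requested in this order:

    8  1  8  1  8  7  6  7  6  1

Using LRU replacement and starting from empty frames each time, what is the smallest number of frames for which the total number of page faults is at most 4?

f=1: 10 faults
f=2: 5 faults
f=3: 5 faults
f=4: 4 faults
Smallest f with faults ≤ 4 is 4.

4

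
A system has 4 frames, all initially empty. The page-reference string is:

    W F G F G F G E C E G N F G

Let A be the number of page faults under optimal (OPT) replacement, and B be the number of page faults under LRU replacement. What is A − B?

-1

Under OPT: F F F . . . . F F . . F . . → 6 faults.
Under LRU: F F F . . . . F F . . F F . → 7 faults.
A − B = 6 − 7 = -1.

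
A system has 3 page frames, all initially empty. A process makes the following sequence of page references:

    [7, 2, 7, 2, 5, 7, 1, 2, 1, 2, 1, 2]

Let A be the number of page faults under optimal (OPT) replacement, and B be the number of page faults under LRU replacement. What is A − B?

-1

Under OPT: F F . . F . F . . . . . → 4 faults.
Under LRU: F F . . F . F F . . . . → 5 faults.
A − B = 4 − 5 = -1.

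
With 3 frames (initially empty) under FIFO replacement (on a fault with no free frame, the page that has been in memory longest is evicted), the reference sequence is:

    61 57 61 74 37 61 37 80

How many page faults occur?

61 -> fault, frames [61]
57 -> fault, frames [61, 57]
61 -> hit
74 -> fault, frames [61, 57, 74]
37 -> fault, evict 61, frames [57, 74, 37]
61 -> fault, evict 57, frames [74, 37, 61]
37 -> hit
80 -> fault, evict 74, frames [37, 61, 80]
Page faults: 6.

6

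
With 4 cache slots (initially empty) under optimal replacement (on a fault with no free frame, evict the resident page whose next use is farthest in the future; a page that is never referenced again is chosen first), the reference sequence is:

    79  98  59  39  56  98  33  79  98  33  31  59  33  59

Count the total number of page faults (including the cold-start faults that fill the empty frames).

79 -> miss, frames {79}
98 -> miss, frames {79,98}
59 -> miss, frames {79,98,59}
39 -> miss, frames {79,98,59,39}
56 -> miss, evict 39, frames {79,98,59,56}
98 -> hit
33 -> miss, evict 56, frames {79,98,59,33}
79 -> hit
98 -> hit
33 -> hit
31 -> miss, evict 98, frames {79,59,33,31}
59 -> hit
33 -> hit
59 -> hit
Page faults: 7.

7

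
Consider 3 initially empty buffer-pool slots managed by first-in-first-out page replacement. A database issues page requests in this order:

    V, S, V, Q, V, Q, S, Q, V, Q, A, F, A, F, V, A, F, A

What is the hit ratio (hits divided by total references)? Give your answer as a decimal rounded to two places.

V: miss, frames [V]
S: miss, frames [V, S]
V: hit
Q: miss, frames [V, S, Q]
V: hit
Q: hit
S: hit
Q: hit
V: hit
Q: hit
A: miss, evict V, frames [S, Q, A]
F: miss, evict S, frames [Q, A, F]
A: hit
F: hit
V: miss, evict Q, frames [A, F, V]
A: hit
F: hit
A: hit
Hits: 12 of 18 references → 12/18 = 0.6667.

0.67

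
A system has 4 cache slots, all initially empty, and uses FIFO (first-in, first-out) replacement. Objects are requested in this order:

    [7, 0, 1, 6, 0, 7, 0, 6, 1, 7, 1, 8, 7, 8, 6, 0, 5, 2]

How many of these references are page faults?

9

7: fault, frames {7}
0: fault, frames {7,0}
1: fault, frames {7,0,1}
6: fault, frames {7,0,1,6}
0: hit
7: hit
0: hit
6: hit
1: hit
7: hit
1: hit
8: fault, evict 7, frames {0,1,6,8}
7: fault, evict 0, frames {1,6,8,7}
8: hit
6: hit
0: fault, evict 1, frames {6,8,7,0}
5: fault, evict 6, frames {8,7,0,5}
2: fault, evict 8, frames {7,0,5,2}
Page faults: 9.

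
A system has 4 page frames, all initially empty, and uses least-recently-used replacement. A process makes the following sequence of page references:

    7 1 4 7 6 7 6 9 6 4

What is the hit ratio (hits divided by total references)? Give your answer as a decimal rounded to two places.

7: fault, frames {7}
1: fault, frames {7,1}
4: fault, frames {7,1,4}
7: hit
6: fault, frames {1,4,7,6}
7: hit
6: hit
9: fault, evict 1, frames {4,7,6,9}
6: hit
4: hit
Hits: 5 of 10 references → 5/10 = 0.5000.

0.50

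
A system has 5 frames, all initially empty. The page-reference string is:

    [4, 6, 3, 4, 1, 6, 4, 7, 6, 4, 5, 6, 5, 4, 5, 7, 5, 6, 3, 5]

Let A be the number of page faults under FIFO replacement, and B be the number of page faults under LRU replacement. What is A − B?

2

Under FIFO: F F F . F . . F . . F . . F . . . F F . → 9 faults.
Under LRU: F F F . F . . F . . F . . . . . . . F . → 7 faults.
A − B = 9 − 7 = 2.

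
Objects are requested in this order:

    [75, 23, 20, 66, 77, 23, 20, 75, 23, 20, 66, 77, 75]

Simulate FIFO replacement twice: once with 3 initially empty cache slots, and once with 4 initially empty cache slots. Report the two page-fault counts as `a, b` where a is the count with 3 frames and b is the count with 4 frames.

10, 11

3 frames: F F F F F F F F . . F F . → 10 faults.
4 frames: F F F F F . . F F F F F F → 11 faults.
11 > 10: adding a frame increased faults — Belady's anomaly.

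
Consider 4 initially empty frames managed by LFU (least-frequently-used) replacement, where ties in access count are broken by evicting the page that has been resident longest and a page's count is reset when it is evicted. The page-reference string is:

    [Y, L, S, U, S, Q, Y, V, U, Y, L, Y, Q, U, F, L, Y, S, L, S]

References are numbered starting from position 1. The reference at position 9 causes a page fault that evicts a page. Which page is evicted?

pos 1: Y: fault, frames [Y]
pos 2: L: fault, frames [Y, L]
pos 3: S: fault, frames [Y, L, S]
pos 4: U: fault, frames [Y, L, S, U]
pos 5: S: hit
pos 6: Q: fault, evict Y, frames [L, S, U, Q]
pos 7: Y: fault, evict L, frames [S, U, Q, Y]
pos 8: V: fault, evict U, frames [S, Q, Y, V]
pos 9: U: fault, evict Q, frames [S, Y, V, U]
At position 9, page Q is evicted.

Q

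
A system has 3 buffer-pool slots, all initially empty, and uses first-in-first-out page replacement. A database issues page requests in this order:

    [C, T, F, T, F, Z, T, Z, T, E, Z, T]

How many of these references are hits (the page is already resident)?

C: miss, frames {C}
T: miss, frames {C,T}
F: miss, frames {C,T,F}
T: hit
F: hit
Z: miss, evict C, frames {T,F,Z}
T: hit
Z: hit
T: hit
E: miss, evict T, frames {F,Z,E}
Z: hit
T: miss, evict F, frames {Z,E,T}
Hits: 6.

6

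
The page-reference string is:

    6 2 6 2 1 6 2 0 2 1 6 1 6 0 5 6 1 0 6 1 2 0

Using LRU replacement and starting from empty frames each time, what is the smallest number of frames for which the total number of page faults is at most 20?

f=1: 22 faults
f=2: 17 faults
f=3: 12 faults
f=4: 6 faults
f=5: 5 faults
Smallest f with faults ≤ 20 is 2.

2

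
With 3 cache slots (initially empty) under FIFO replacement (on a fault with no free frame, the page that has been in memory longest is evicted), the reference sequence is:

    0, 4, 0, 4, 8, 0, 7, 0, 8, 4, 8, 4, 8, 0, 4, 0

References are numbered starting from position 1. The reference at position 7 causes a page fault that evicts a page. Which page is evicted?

pos 1: 0 → fault, frames {0}
pos 2: 4 → fault, frames {0,4}
pos 3: 0 → hit
pos 4: 4 → hit
pos 5: 8 → fault, frames {0,4,8}
pos 6: 0 → hit
pos 7: 7 → fault, evict 0, frames {4,8,7}
At position 7, page 0 is evicted.

0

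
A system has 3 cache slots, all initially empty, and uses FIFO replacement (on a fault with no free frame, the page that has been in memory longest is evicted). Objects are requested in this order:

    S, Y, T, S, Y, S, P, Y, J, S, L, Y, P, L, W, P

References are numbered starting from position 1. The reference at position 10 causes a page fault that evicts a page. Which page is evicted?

pos 1: S -> fault, frames {S}
pos 2: Y -> fault, frames {S,Y}
pos 3: T -> fault, frames {S,Y,T}
pos 4: S -> hit
pos 5: Y -> hit
pos 6: S -> hit
pos 7: P -> fault, evict S, frames {Y,T,P}
pos 8: Y -> hit
pos 9: J -> fault, evict Y, frames {T,P,J}
pos 10: S -> fault, evict T, frames {P,J,S}
At position 10, page T is evicted.

T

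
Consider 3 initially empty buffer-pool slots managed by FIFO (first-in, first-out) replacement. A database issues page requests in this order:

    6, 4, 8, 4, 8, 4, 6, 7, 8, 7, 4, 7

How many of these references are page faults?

4

6 -> miss, frames [6]
4 -> miss, frames [6, 4]
8 -> miss, frames [6, 4, 8]
4 -> hit
8 -> hit
4 -> hit
6 -> hit
7 -> miss, evict 6, frames [4, 8, 7]
8 -> hit
7 -> hit
4 -> hit
7 -> hit
Page faults: 4.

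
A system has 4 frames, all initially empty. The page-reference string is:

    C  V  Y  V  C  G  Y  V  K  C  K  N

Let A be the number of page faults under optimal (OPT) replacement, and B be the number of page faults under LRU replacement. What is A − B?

Under OPT: F F F . . F . . F . . F → 6 faults.
Under LRU: F F F . . F . . F F . F → 7 faults.
A − B = 6 − 7 = -1.

-1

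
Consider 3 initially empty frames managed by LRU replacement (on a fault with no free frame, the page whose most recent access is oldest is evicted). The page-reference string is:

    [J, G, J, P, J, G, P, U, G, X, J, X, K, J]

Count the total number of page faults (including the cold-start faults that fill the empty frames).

7

J: miss, frames (J)
G: miss, frames (J G)
J: hit
P: miss, frames (G J P)
J: hit
G: hit
P: hit
U: miss, evict J, frames (G P U)
G: hit
X: miss, evict P, frames (U G X)
J: miss, evict U, frames (G X J)
X: hit
K: miss, evict G, frames (J X K)
J: hit
Page faults: 7.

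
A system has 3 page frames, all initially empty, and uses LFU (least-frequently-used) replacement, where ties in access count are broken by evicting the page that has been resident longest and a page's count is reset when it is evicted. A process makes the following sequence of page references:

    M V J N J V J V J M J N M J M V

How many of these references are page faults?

7

M → fault, frames [M]
V → fault, frames [M, V]
J → fault, frames [M, V, J]
N → fault, evict M, frames [V, J, N]
J → hit
V → hit
J → hit
V → hit
J → hit
M → fault, evict N, frames [V, J, M]
J → hit
N → fault, evict M, frames [V, J, N]
M → fault, evict N, frames [V, J, M]
J → hit
M → hit
V → hit
Page faults: 7.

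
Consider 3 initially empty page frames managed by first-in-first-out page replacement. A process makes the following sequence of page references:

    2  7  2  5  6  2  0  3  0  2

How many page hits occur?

3

2 -> miss, frames (2)
7 -> miss, frames (2 7)
2 -> hit
5 -> miss, frames (2 7 5)
6 -> miss, evict 2, frames (7 5 6)
2 -> miss, evict 7, frames (5 6 2)
0 -> miss, evict 5, frames (6 2 0)
3 -> miss, evict 6, frames (2 0 3)
0 -> hit
2 -> hit
Hits: 3.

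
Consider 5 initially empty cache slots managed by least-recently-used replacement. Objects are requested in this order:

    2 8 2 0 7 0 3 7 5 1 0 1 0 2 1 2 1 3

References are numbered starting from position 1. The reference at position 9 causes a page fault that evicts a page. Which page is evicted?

8

pos 1: 2: miss, frames (2)
pos 2: 8: miss, frames (2 8)
pos 3: 2: hit
pos 4: 0: miss, frames (8 2 0)
pos 5: 7: miss, frames (8 2 0 7)
pos 6: 0: hit
pos 7: 3: miss, frames (8 2 7 0 3)
pos 8: 7: hit
pos 9: 5: miss, evict 8, frames (2 0 3 7 5)
At position 9, page 8 is evicted.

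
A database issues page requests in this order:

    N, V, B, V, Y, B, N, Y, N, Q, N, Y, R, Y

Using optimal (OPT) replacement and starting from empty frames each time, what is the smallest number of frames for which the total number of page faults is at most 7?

f=1: 14 faults
f=2: 8 faults
f=3: 6 faults
f=4: 6 faults
f=5: 6 faults
f=6: 6 faults
Smallest f with faults ≤ 7 is 3.

3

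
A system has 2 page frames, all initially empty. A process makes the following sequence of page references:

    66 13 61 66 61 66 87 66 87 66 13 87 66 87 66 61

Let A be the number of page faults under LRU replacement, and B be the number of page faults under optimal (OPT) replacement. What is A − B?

2

Under LRU: F F F F . . F . . . F F F . . F → 9 faults.
Under OPT: F F F . . . F . . . F . F . . F → 7 faults.
A − B = 9 − 7 = 2.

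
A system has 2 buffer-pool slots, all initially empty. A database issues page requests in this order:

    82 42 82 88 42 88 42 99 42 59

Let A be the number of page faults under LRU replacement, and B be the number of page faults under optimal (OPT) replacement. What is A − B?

Under LRU: F F . F F . . F . F → 6 faults.
Under OPT: F F . F . . . F . F → 5 faults.
A − B = 6 − 5 = 1.

1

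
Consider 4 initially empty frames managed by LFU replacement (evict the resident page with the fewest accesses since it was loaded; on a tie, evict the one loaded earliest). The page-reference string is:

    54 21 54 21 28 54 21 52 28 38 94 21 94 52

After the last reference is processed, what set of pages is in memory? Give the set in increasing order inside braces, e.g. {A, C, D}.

54 → miss, frames [54]
21 → miss, frames [54, 21]
54 → hit
21 → hit
28 → miss, frames [54, 21, 28]
54 → hit
21 → hit
52 → miss, frames [54, 21, 28, 52]
28 → hit
38 → miss, evict 52, frames [54, 21, 28, 38]
94 → miss, evict 38, frames [54, 21, 28, 94]
21 → hit
94 → hit
52 → miss, evict 28, frames [54, 21, 94, 52]

{21, 52, 54, 94}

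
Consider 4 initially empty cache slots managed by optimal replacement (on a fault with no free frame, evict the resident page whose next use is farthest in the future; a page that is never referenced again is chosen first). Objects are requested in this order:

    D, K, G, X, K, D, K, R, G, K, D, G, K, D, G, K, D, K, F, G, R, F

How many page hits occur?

D: miss, frames [D]
K: miss, frames [D, K]
G: miss, frames [D, K, G]
X: miss, frames [D, K, G, X]
K: hit
D: hit
K: hit
R: miss, evict X, frames [D, K, G, R]
G: hit
K: hit
D: hit
G: hit
K: hit
D: hit
G: hit
K: hit
D: hit
K: hit
F: miss, evict K, frames [D, G, R, F]
G: hit
R: hit
F: hit
Hits: 16.

16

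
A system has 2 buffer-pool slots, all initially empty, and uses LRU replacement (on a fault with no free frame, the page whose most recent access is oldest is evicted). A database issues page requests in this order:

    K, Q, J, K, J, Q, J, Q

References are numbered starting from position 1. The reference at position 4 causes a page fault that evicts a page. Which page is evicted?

pos 1: K → fault, frames (K)
pos 2: Q → fault, frames (K Q)
pos 3: J → fault, evict K, frames (Q J)
pos 4: K → fault, evict Q, frames (J K)
At position 4, page Q is evicted.

Q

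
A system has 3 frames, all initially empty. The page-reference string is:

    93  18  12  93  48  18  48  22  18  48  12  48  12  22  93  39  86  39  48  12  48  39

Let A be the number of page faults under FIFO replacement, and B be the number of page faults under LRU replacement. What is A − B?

Under FIFO: F F F . F . . F F . F F . F F F F . F F . F → 15 faults.
Under LRU: F F F . F F . F . . F . . F F F F . F F . . → 13 faults.
A − B = 15 − 13 = 2.

2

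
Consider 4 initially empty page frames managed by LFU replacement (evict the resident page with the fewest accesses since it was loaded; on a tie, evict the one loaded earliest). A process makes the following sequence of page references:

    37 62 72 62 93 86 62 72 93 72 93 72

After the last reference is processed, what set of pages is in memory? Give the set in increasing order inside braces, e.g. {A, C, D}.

37: fault, frames {37}
62: fault, frames {37,62}
72: fault, frames {37,62,72}
62: hit
93: fault, frames {37,62,72,93}
86: fault, evict 37, frames {62,72,93,86}
62: hit
72: hit
93: hit
72: hit
93: hit
72: hit

{62, 72, 86, 93}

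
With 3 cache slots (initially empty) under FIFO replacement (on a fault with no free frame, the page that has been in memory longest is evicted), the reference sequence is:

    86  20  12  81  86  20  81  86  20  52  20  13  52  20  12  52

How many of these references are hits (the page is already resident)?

86: miss, frames [86]
20: miss, frames [86, 20]
12: miss, frames [86, 20, 12]
81: miss, evict 86, frames [20, 12, 81]
86: miss, evict 20, frames [12, 81, 86]
20: miss, evict 12, frames [81, 86, 20]
81: hit
86: hit
20: hit
52: miss, evict 81, frames [86, 20, 52]
20: hit
13: miss, evict 86, frames [20, 52, 13]
52: hit
20: hit
12: miss, evict 20, frames [52, 13, 12]
52: hit
Hits: 7.

7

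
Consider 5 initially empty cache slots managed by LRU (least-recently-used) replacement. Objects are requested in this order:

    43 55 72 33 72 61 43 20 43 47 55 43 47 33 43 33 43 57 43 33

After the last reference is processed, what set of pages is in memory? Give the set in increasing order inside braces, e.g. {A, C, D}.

43 → miss, frames [43]
55 → miss, frames [43, 55]
72 → miss, frames [43, 55, 72]
33 → miss, frames [43, 55, 72, 33]
72 → hit
61 → miss, frames [43, 55, 33, 72, 61]
43 → hit
20 → miss, evict 55, frames [33, 72, 61, 43, 20]
43 → hit
47 → miss, evict 33, frames [72, 61, 20, 43, 47]
55 → miss, evict 72, frames [61, 20, 43, 47, 55]
43 → hit
47 → hit
33 → miss, evict 61, frames [20, 55, 43, 47, 33]
43 → hit
33 → hit
43 → hit
57 → miss, evict 20, frames [55, 47, 33, 43, 57]
43 → hit
33 → hit

{33, 43, 47, 55, 57}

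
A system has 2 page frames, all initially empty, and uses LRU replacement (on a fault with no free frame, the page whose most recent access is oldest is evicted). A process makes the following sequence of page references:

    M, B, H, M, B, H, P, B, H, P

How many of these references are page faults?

10

M -> miss, frames {M}
B -> miss, frames {M,B}
H -> miss, evict M, frames {B,H}
M -> miss, evict B, frames {H,M}
B -> miss, evict H, frames {M,B}
H -> miss, evict M, frames {B,H}
P -> miss, evict B, frames {H,P}
B -> miss, evict H, frames {P,B}
H -> miss, evict P, frames {B,H}
P -> miss, evict B, frames {H,P}
Page faults: 10.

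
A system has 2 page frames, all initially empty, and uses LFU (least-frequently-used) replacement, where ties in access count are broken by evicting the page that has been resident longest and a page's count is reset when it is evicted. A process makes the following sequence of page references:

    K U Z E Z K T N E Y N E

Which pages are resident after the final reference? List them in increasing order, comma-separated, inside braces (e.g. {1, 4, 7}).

{E, Z}

K: fault, frames (K)
U: fault, frames (K U)
Z: fault, evict K, frames (U Z)
E: fault, evict U, frames (Z E)
Z: hit
K: fault, evict E, frames (Z K)
T: fault, evict K, frames (Z T)
N: fault, evict T, frames (Z N)
E: fault, evict N, frames (Z E)
Y: fault, evict E, frames (Z Y)
N: fault, evict Y, frames (Z N)
E: fault, evict N, frames (Z E)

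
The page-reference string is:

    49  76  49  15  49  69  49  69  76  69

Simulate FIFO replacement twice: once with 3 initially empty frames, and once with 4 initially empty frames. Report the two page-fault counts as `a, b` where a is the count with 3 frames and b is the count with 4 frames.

6, 4

3 frames: F F . F . F F . F . → 6 faults.
4 frames: F F . F . F . . . . → 4 faults.
4 < 6: adding a frame reduced faults, as is typical.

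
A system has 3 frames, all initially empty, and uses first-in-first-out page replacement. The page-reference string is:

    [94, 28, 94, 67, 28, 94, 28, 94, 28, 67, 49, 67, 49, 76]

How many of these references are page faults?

94 -> fault, frames (94)
28 -> fault, frames (94 28)
94 -> hit
67 -> fault, frames (94 28 67)
28 -> hit
94 -> hit
28 -> hit
94 -> hit
28 -> hit
67 -> hit
49 -> fault, evict 94, frames (28 67 49)
67 -> hit
49 -> hit
76 -> fault, evict 28, frames (67 49 76)
Page faults: 5.

5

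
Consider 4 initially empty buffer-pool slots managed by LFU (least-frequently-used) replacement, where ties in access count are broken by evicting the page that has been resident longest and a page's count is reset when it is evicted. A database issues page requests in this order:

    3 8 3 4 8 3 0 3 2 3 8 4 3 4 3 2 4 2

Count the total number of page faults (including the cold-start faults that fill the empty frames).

3: fault, frames {3}
8: fault, frames {3,8}
3: hit
4: fault, frames {3,8,4}
8: hit
3: hit
0: fault, frames {3,8,4,0}
3: hit
2: fault, evict 4, frames {3,8,0,2}
3: hit
8: hit
4: fault, evict 0, frames {3,8,2,4}
3: hit
4: hit
3: hit
2: hit
4: hit
2: hit
Page faults: 6.

6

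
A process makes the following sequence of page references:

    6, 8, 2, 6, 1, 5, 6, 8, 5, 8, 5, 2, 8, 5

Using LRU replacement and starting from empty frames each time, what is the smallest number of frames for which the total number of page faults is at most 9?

3

f=1: 14 faults
f=2: 12 faults
f=3: 7 faults
f=4: 7 faults
f=5: 5 faults
Smallest f with faults ≤ 9 is 3.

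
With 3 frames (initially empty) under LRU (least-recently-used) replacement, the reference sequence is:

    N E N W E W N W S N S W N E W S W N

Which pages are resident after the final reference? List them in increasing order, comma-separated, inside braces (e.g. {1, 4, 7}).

{N, S, W}

N: fault, frames (N)
E: fault, frames (N E)
N: hit
W: fault, frames (E N W)
E: hit
W: hit
N: hit
W: hit
S: fault, evict E, frames (N W S)
N: hit
S: hit
W: hit
N: hit
E: fault, evict S, frames (W N E)
W: hit
S: fault, evict N, frames (E W S)
W: hit
N: fault, evict E, frames (S W N)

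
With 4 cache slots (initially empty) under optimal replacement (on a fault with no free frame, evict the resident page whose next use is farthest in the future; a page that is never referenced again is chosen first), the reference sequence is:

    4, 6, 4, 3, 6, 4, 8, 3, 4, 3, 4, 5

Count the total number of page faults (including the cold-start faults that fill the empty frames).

4: miss, frames {4}
6: miss, frames {4,6}
4: hit
3: miss, frames {4,6,3}
6: hit
4: hit
8: miss, frames {4,6,3,8}
3: hit
4: hit
3: hit
4: hit
5: miss, evict 8, frames {4,6,3,5}
Page faults: 5.

5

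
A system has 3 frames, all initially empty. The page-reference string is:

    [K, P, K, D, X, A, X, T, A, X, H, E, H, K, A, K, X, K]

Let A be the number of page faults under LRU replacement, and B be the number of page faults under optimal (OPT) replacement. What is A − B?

1

Under LRU: F F . F F F . F . . F F . F F . F . → 11 faults.
Under OPT: F F . F F F . F . . F F . F . . F . → 10 faults.
A − B = 11 − 10 = 1.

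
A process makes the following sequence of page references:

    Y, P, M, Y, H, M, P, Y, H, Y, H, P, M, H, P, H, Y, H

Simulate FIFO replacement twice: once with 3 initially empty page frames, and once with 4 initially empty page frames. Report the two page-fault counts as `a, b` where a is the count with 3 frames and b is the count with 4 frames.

9, 4

3 frames: F F F . F . . F . . . F F F . . F . → 9 faults.
4 frames: F F F . F . . . . . . . . . . . . . → 4 faults.
4 < 9: adding a frame reduced faults, as is typical.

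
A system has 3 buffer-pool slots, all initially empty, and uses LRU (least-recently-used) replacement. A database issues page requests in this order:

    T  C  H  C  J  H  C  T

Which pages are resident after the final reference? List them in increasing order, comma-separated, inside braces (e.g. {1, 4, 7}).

{C, H, T}

T → miss, frames (T)
C → miss, frames (T C)
H → miss, frames (T C H)
C → hit
J → miss, evict T, frames (H C J)
H → hit
C → hit
T → miss, evict J, frames (H C T)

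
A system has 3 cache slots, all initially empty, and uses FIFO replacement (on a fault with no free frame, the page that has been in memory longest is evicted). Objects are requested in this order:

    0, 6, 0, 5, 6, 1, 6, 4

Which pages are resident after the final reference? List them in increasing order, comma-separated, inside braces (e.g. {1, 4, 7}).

{1, 4, 5}

0 -> fault, frames [0]
6 -> fault, frames [0, 6]
0 -> hit
5 -> fault, frames [0, 6, 5]
6 -> hit
1 -> fault, evict 0, frames [6, 5, 1]
6 -> hit
4 -> fault, evict 6, frames [5, 1, 4]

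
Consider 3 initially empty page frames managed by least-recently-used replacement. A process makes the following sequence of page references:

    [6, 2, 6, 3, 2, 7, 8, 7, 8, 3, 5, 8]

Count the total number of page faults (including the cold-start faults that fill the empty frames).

6 → miss, frames (6)
2 → miss, frames (6 2)
6 → hit
3 → miss, frames (2 6 3)
2 → hit
7 → miss, evict 6, frames (3 2 7)
8 → miss, evict 3, frames (2 7 8)
7 → hit
8 → hit
3 → miss, evict 2, frames (7 8 3)
5 → miss, evict 7, frames (8 3 5)
8 → hit
Page faults: 7.

7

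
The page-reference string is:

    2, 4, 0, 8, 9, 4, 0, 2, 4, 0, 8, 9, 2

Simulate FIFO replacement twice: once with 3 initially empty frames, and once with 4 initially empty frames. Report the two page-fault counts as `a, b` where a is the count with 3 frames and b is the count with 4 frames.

10, 11

3 frames: F F F F F F F F . . F F . → 10 faults.
4 frames: F F F F F . . F F F F F F → 11 faults.
11 > 10: adding a frame increased faults — Belady's anomaly.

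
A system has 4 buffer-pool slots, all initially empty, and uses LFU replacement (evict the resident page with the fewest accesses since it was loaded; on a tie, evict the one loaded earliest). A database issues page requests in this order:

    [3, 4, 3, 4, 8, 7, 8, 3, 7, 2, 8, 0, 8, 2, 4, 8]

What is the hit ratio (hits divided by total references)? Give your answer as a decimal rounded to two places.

3 -> miss, frames (3)
4 -> miss, frames (3 4)
3 -> hit
4 -> hit
8 -> miss, frames (3 4 8)
7 -> miss, frames (3 4 8 7)
8 -> hit
3 -> hit
7 -> hit
2 -> miss, evict 4, frames (3 8 7 2)
8 -> hit
0 -> miss, evict 2, frames (3 8 7 0)
8 -> hit
2 -> miss, evict 0, frames (3 8 7 2)
4 -> miss, evict 2, frames (3 8 7 4)
8 -> hit
Hits: 8 of 16 references → 8/16 = 0.5000.

0.50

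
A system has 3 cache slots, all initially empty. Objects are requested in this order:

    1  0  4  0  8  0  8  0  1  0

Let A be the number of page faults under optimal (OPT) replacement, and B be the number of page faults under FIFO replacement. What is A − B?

-2

Under OPT: F F F . F . . . . . → 4 faults.
Under FIFO: F F F . F . . . F F → 6 faults.
A − B = 4 − 6 = -2.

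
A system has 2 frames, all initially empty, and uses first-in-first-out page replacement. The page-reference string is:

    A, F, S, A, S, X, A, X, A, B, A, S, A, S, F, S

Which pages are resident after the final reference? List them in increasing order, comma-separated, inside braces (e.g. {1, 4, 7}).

A: miss, frames {A}
F: miss, frames {A,F}
S: miss, evict A, frames {F,S}
A: miss, evict F, frames {S,A}
S: hit
X: miss, evict S, frames {A,X}
A: hit
X: hit
A: hit
B: miss, evict A, frames {X,B}
A: miss, evict X, frames {B,A}
S: miss, evict B, frames {A,S}
A: hit
S: hit
F: miss, evict A, frames {S,F}
S: hit

{F, S}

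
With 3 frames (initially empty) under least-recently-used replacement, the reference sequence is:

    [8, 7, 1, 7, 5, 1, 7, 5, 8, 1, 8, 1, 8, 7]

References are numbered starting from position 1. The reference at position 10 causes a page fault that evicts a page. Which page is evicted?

7

pos 1: 8: miss, frames [8]
pos 2: 7: miss, frames [8, 7]
pos 3: 1: miss, frames [8, 7, 1]
pos 4: 7: hit
pos 5: 5: miss, evict 8, frames [1, 7, 5]
pos 6: 1: hit
pos 7: 7: hit
pos 8: 5: hit
pos 9: 8: miss, evict 1, frames [7, 5, 8]
pos 10: 1: miss, evict 7, frames [5, 8, 1]
At position 10, page 7 is evicted.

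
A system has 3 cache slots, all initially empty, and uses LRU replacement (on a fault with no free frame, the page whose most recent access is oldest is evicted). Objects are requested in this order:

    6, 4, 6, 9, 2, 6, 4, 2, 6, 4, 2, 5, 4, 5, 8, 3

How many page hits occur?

6 -> fault, frames (6)
4 -> fault, frames (6 4)
6 -> hit
9 -> fault, frames (4 6 9)
2 -> fault, evict 4, frames (6 9 2)
6 -> hit
4 -> fault, evict 9, frames (2 6 4)
2 -> hit
6 -> hit
4 -> hit
2 -> hit
5 -> fault, evict 6, frames (4 2 5)
4 -> hit
5 -> hit
8 -> fault, evict 2, frames (4 5 8)
3 -> fault, evict 4, frames (5 8 3)
Hits: 8.

8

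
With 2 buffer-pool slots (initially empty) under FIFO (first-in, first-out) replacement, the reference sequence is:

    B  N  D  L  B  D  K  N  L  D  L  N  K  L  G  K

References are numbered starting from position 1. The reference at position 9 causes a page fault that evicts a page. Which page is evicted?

pos 1: B: fault, frames {B}
pos 2: N: fault, frames {B,N}
pos 3: D: fault, evict B, frames {N,D}
pos 4: L: fault, evict N, frames {D,L}
pos 5: B: fault, evict D, frames {L,B}
pos 6: D: fault, evict L, frames {B,D}
pos 7: K: fault, evict B, frames {D,K}
pos 8: N: fault, evict D, frames {K,N}
pos 9: L: fault, evict K, frames {N,L}
At position 9, page K is evicted.

K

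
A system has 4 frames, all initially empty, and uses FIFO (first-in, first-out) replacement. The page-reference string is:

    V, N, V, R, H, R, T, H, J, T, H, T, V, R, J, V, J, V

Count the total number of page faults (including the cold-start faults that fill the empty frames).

8

V -> miss, frames [V]
N -> miss, frames [V, N]
V -> hit
R -> miss, frames [V, N, R]
H -> miss, frames [V, N, R, H]
R -> hit
T -> miss, evict V, frames [N, R, H, T]
H -> hit
J -> miss, evict N, frames [R, H, T, J]
T -> hit
H -> hit
T -> hit
V -> miss, evict R, frames [H, T, J, V]
R -> miss, evict H, frames [T, J, V, R]
J -> hit
V -> hit
J -> hit
V -> hit
Page faults: 8.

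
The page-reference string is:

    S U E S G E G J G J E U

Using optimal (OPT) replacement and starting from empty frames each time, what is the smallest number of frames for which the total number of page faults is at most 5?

f=1: 12 faults
f=2: 7 faults
f=3: 6 faults
f=4: 5 faults
f=5: 5 faults
Smallest f with faults ≤ 5 is 4.

4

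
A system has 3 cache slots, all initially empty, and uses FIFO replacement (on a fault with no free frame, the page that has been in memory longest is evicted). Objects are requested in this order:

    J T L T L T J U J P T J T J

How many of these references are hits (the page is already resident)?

7

J → miss, frames [J]
T → miss, frames [J, T]
L → miss, frames [J, T, L]
T → hit
L → hit
T → hit
J → hit
U → miss, evict J, frames [T, L, U]
J → miss, evict T, frames [L, U, J]
P → miss, evict L, frames [U, J, P]
T → miss, evict U, frames [J, P, T]
J → hit
T → hit
J → hit
Hits: 7.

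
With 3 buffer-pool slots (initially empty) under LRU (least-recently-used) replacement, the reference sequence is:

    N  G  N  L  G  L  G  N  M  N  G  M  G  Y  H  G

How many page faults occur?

N → fault, frames {N}
G → fault, frames {N,G}
N → hit
L → fault, frames {G,N,L}
G → hit
L → hit
G → hit
N → hit
M → fault, evict L, frames {G,N,M}
N → hit
G → hit
M → hit
G → hit
Y → fault, evict N, frames {M,G,Y}
H → fault, evict M, frames {G,Y,H}
G → hit
Page faults: 6.

6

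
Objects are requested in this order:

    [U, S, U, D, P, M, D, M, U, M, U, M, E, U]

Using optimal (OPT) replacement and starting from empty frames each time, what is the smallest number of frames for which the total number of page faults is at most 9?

f=1: 14 faults
f=2: 7 faults
f=3: 6 faults
f=4: 6 faults
f=5: 6 faults
f=6: 6 faults
Smallest f with faults ≤ 9 is 2.

2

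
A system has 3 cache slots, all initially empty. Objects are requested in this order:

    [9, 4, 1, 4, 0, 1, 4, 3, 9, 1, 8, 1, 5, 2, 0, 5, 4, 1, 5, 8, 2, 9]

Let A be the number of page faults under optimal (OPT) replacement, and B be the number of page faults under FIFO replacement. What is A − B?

Under OPT: F F F . F . . F F . F . F F . . F F . F . F → 13 faults.
Under FIFO: F F F . F . . F F F F . F F F . F F F F F F → 17 faults.
A − B = 13 − 17 = -4.

-4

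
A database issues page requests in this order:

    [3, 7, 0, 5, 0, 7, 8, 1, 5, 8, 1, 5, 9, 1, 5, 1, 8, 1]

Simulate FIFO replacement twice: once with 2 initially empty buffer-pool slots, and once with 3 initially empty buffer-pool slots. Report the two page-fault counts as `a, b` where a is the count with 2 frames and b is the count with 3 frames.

2 frames: F F F F . F F F F F F F F F F . F F → 16 faults.
3 frames: F F F F . . F F . . . . F . F . F F → 10 faults.
10 < 16: adding a frame reduced faults, as is typical.

16, 10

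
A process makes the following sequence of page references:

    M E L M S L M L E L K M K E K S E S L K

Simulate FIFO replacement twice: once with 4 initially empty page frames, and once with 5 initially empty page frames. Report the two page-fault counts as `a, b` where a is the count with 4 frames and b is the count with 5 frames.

8, 5

4 frames: F F F . F . . . . . F F . F . . . . F . → 8 faults.
5 frames: F F F . F . . . . . F . . . . . . . . . → 5 faults.
5 < 8: adding a frame reduced faults, as is typical.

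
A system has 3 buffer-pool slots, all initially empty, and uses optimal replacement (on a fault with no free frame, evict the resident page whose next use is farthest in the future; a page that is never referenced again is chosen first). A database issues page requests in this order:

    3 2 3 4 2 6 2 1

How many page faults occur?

5

3 -> fault, frames {3}
2 -> fault, frames {3,2}
3 -> hit
4 -> fault, frames {3,2,4}
2 -> hit
6 -> fault, evict 4, frames {3,2,6}
2 -> hit
1 -> fault, evict 6, frames {3,2,1}
Page faults: 5.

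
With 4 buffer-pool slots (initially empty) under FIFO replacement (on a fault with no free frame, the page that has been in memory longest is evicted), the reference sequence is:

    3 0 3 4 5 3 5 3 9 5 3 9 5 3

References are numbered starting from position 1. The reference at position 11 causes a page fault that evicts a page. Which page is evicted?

pos 1: 3 → miss, frames [3]
pos 2: 0 → miss, frames [3, 0]
pos 3: 3 → hit
pos 4: 4 → miss, frames [3, 0, 4]
pos 5: 5 → miss, frames [3, 0, 4, 5]
pos 6: 3 → hit
pos 7: 5 → hit
pos 8: 3 → hit
pos 9: 9 → miss, evict 3, frames [0, 4, 5, 9]
pos 10: 5 → hit
pos 11: 3 → miss, evict 0, frames [4, 5, 9, 3]
At position 11, page 0 is evicted.

0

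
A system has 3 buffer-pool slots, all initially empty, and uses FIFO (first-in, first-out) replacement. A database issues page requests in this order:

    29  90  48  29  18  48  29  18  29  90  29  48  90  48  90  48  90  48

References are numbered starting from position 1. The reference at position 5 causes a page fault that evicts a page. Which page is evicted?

29

pos 1: 29 → fault, frames {29}
pos 2: 90 → fault, frames {29,90}
pos 3: 48 → fault, frames {29,90,48}
pos 4: 29 → hit
pos 5: 18 → fault, evict 29, frames {90,48,18}
At position 5, page 29 is evicted.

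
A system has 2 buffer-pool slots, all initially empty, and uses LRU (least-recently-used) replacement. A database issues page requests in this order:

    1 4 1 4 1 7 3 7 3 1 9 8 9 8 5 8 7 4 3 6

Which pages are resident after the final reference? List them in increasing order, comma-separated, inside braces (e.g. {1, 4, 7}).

{3, 6}

1 -> fault, frames [1]
4 -> fault, frames [1, 4]
1 -> hit
4 -> hit
1 -> hit
7 -> fault, evict 4, frames [1, 7]
3 -> fault, evict 1, frames [7, 3]
7 -> hit
3 -> hit
1 -> fault, evict 7, frames [3, 1]
9 -> fault, evict 3, frames [1, 9]
8 -> fault, evict 1, frames [9, 8]
9 -> hit
8 -> hit
5 -> fault, evict 9, frames [8, 5]
8 -> hit
7 -> fault, evict 5, frames [8, 7]
4 -> fault, evict 8, frames [7, 4]
3 -> fault, evict 7, frames [4, 3]
6 -> fault, evict 4, frames [3, 6]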